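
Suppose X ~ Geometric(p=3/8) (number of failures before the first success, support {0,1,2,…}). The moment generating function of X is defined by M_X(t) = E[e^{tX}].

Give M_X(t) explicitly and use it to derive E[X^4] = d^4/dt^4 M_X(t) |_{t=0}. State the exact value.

E[X^4] = D^4[M](0) = 10595/27

M_X(t) = 3/(8*(1 - 5*e^(t)/8))
D^4[M](t) = (-1875*e^(4*t) - 33000*e^(3*t) - 52800*e^(2*t) - 7680*e^(t))/(3125*e^(5*t) - 25000*e^(4*t) + 80000*e^(3*t) - 128000*e^(2*t) + 102400*e^(t) - 32768)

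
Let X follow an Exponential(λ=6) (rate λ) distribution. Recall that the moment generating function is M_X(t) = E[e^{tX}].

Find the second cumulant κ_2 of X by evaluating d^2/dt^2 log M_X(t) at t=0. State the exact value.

M_X(t) = 6/(6 - t)
K_X(t) = log M_X(t) = -log(6 - t) + log(6)
D^2[K](t) = 1/(t^2 - 12*t + 36)

κ_2 = D^2[K](0) = 1/36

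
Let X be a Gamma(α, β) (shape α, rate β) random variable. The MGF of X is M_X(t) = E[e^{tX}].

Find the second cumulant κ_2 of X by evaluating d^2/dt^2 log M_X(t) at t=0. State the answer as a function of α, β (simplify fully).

κ_2 = D^2[K](0) = α/β^2

M_X(t) = (β/(β - t))^α
K_X(t) = log M_X(t) = α*(log(β) - log(β - t))
D^2[K](t) = α/(β^2 - 2*β*t + t^2)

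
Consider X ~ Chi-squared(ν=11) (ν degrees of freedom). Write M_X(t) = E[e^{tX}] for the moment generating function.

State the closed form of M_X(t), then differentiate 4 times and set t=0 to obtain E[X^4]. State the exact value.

E[X^4] = D^4[M](0) = 36465

M_X(t) = (1 - 2*t)^(-11/2)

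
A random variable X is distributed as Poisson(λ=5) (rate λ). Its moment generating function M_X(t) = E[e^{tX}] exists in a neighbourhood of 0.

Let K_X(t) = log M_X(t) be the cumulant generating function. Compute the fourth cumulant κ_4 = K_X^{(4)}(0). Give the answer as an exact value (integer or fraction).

κ_4 = D^4[K](0) = 5

M_X(t) = e^(5*e^(t) - 5)
K_X(t) = log M_X(t) = 5*e^(t) - 5
D^4[K](t) = 5*e^(t)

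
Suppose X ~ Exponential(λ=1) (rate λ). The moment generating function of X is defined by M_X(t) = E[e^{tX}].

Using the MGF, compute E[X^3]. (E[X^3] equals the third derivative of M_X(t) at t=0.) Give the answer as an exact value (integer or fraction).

M_X(t) = 1/(1 - t)
D^3[M](t) = 6/(t^4 - 4*t^3 + 6*t^2 - 4*t + 1)

E[X^3] = D^3[M](0) = 6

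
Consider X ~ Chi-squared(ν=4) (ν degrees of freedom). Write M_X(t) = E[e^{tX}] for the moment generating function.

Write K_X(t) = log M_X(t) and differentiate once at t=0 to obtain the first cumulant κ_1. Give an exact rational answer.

κ_1 = dK/dt |_{t=0} = 4

M_X(t) = (1 - 2*t)^(-2)
K_X(t) = log M_X(t) = -2*log(1 - 2*t)
dK/dt = -4/(2*t - 1)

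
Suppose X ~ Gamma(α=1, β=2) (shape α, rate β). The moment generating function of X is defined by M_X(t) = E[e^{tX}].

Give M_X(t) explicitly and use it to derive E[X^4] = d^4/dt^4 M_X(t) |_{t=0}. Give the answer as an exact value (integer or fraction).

M_X(t) = 2/(2 - t)
M^(4)(t) = -48/(t^5 - 10*t^4 + 40*t^3 - 80*t^2 + 80*t - 32)

E[X^4] = M^(4)(0) = 3/2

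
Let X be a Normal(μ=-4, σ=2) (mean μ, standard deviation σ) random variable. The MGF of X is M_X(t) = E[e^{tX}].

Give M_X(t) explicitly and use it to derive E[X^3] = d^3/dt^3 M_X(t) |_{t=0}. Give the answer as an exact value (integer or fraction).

E[X^3] = M^(3)(0) = -112

M_X(t) = e^(2*t^2 - 4*t)
M^(3)(t) = (64*t^3*e^(2*t^2) - 192*t^2*e^(2*t^2) + 240*t*e^(2*t^2) - 112*e^(2*t^2))*e^(-4*t)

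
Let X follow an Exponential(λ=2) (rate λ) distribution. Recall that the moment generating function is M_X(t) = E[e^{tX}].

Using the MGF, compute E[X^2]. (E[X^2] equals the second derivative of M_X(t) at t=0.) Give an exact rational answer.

M_X(t) = 2/(2 - t)
M^(2)(t) = -4/(t^3 - 6*t^2 + 12*t - 8)

E[X^2] = M^(2)(0) = 1/2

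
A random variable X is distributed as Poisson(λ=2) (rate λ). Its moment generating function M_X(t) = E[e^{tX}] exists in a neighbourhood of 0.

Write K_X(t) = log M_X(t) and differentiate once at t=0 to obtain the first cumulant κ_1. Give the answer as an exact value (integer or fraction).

M_X(t) = e^(2*e^(t) - 2)
K_X(t) = log M_X(t) = 2*e^(t) - 2
K^(1)(t) = 2*e^(t)

κ_1 = K^(1)(0) = 2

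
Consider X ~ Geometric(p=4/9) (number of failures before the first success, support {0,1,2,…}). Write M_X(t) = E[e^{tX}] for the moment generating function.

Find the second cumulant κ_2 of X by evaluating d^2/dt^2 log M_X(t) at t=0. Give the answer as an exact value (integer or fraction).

M_X(t) = 4/(9*(1 - 5*e^(t)/9))
K_X(t) = log M_X(t) = -log(1 - 5*e^(t)/9) - 2*log(3) + 2*log(2)
dK/dt = -5*e^(t)/(5*e^(t) - 9)
d^2K/dt^2 = 45*e^(t)/(25*e^(2*t) - 90*e^(t) + 81)

κ_2 = d^2K/dt^2 |_{t=0} = 45/16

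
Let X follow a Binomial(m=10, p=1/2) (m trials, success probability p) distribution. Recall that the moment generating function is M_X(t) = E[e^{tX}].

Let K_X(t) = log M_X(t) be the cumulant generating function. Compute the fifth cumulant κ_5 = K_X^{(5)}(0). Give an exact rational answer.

M_X(t) = (e^(t)/2 + 1/2)^10
K_X(t) = log M_X(t) = 10*log(e^(t)/2 + 1/2)
dK/dt = 10*e^(t)/(e^(t) + 1)
d^2K/dt^2 = 10*e^(t)/(e^(2*t) + 2*e^(t) + 1)
d^3K/dt^3 = (-10*e^(2*t) + 10*e^(t))/(e^(3*t) + 3*e^(2*t) + 3*e^(t) + 1)
d^4K/dt^4 = (10*e^(3*t) - 40*e^(2*t) + 10*e^(t))/(e^(4*t) + 4*e^(3*t) + 6*e^(2*t) + 4*e^(t) + 1)
d^5K/dt^5 = (-10*e^(4*t) + 110*e^(3*t) - 110*e^(2*t) + 10*e^(t))/(e^(5*t) + 5*e^(4*t) + 10*e^(3*t) + 10*e^(2*t) + 5*e^(t) + 1)

κ_5 = d^5K/dt^5 |_{t=0} = 0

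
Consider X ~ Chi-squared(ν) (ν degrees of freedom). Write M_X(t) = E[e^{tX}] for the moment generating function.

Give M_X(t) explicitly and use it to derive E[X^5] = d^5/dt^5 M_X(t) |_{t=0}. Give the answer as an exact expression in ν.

E[X^5] = M^(5)(0) = ν*(ν^4 + 20*ν^3 + 140*ν^2 + 400*ν + 384)

M_X(t) = (1 - 2*t)^(-ν/2)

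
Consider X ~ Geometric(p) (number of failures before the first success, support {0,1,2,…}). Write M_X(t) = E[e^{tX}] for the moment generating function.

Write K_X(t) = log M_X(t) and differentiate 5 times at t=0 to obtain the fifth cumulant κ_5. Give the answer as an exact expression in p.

κ_5 = K′′′′′(0) = (p^4 - 15*p^3 + 50*p^2 - 60*p + 24)/p^5

M_X(t) = p/(-(1 - p)*e^(t) + 1)
K_X(t) = log M_X(t) = log(p) - log(-(1 - p)*e^(t) + 1)
K′(t) = (-p*e^(t) + e^(t))/(p*e^(t) - e^(t) + 1)
K′′(t) = (-p*e^(t) + e^(t))/(p^2*e^(2*t) - 2*p*e^(2*t) + 2*p*e^(t) + e^(2*t) - 2*e^(t) + 1)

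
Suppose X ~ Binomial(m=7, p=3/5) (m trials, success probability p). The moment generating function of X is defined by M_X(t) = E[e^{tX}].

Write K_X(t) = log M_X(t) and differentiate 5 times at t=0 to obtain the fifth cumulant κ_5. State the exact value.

M_X(t) = (3*e^(t)/5 + 2/5)^7
K_X(t) = log M_X(t) = 7*log(3*e^(t)/5 + 2/5)
K^(5)(t) = (-1134*e^(4*t) + 8316*e^(3*t) - 5544*e^(2*t) + 336*e^(t))/(243*e^(5*t) + 810*e^(4*t) + 1080*e^(3*t) + 720*e^(2*t) + 240*e^(t) + 32)

κ_5 = K^(5)(0) = 1974/3125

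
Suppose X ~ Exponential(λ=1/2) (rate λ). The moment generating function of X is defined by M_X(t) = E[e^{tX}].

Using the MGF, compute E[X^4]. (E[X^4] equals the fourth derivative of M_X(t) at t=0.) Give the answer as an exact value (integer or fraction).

E[X^4] = M^(4)(0) = 384

M_X(t) = 1/(2*(1/2 - t))
M^(4)(t) = -384/(32*t^5 - 80*t^4 + 80*t^3 - 40*t^2 + 10*t - 1)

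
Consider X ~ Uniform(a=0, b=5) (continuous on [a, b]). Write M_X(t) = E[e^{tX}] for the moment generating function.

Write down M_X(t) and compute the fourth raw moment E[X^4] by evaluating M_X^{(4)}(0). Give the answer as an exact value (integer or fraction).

E[X^4] = M′′′′(0) = 125

M_X(t) = (e^(5*t) - 1)/(5*t)
M′(t) = (5*t*e^(5*t) - e^(5*t) + 1)/(5*t^2)
M′′(t) = (25*t^2*e^(5*t) - 10*t*e^(5*t) + 2*e^(5*t) - 2)/(5*t^3)
M′′′(t) = (125*t^3*e^(5*t) - 75*t^2*e^(5*t) + 30*t*e^(5*t) - 6*e^(5*t) + 6)/(5*t^4)
M′′′′(t) = (625*t^4*e^(5*t) - 500*t^3*e^(5*t) + 300*t^2*e^(5*t) - 120*t*e^(5*t) + 24*e^(5*t) - 24)/(5*t^5)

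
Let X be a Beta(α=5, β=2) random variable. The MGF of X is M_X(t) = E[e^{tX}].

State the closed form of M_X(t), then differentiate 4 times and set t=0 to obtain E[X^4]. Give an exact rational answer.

E[X^4] = M′′′′(0) = 1/3

M_X(t) = ₁F₁(5; 7; t)
M′(t) = 5*₁F₁(6; 8; t)/7
M′′(t) = 15*₁F₁(7; 9; t)/28
M′′′(t) = 5*₁F₁(8; 10; t)/12
M′′′′(t) = ₁F₁(9; 11; t)/3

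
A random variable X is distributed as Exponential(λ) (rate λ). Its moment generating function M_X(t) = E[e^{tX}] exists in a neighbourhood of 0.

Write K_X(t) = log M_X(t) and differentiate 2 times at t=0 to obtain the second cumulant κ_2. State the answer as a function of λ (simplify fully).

κ_2 = K^(2)(0) = λ^(-2)

M_X(t) = λ/(λ - t)
K_X(t) = log M_X(t) = log(λ) - log(λ - t)
K^(2)(t) = 1/(λ^2 - 2*λ*t + t^2)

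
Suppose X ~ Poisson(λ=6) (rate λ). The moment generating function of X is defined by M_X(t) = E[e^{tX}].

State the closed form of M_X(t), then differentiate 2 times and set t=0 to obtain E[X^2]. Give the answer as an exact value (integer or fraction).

E[X^2] = M^(2)(0) = 42

M_X(t) = e^(6*e^(t) - 6)
M^(2)(t) = (36*e^(2*t)*e^(6*e^(t)) + 6*e^(t)*e^(6*e^(t)))*e^(-6)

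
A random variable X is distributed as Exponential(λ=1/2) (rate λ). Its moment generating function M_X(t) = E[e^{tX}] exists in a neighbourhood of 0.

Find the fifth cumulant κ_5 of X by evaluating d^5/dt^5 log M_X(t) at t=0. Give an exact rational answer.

κ_5 = K^(5)(0) = 768

M_X(t) = 1/(2*(1/2 - t))
K_X(t) = log M_X(t) = -log(1/2 - t) - log(2)
K^(5)(t) = -768/(32*t^5 - 80*t^4 + 80*t^3 - 40*t^2 + 10*t - 1)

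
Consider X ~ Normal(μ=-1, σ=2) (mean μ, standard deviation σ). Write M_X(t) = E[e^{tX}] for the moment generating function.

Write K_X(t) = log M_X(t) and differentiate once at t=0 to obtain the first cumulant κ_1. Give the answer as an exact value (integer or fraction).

κ_1 = D[K](0) = -1

M_X(t) = e^(2*t^2 - t)
K_X(t) = log M_X(t) = 2*t^2 - t
D[K](t) = 4*t - 1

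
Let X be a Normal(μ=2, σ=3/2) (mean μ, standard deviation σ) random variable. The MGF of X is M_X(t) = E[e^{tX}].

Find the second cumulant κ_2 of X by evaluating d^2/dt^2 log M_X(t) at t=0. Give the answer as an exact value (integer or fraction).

M_X(t) = e^(9*t^2/8 + 2*t)
K_X(t) = log M_X(t) = 9*t^2/8 + 2*t
K′(t) = 9*t/4 + 2
K′′(t) = 9/4

κ_2 = K′′(0) = 9/4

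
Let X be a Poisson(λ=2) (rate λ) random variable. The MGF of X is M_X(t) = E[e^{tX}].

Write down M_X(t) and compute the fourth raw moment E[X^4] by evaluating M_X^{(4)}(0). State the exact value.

E[X^4] = d^4M/dt^4 |_{t=0} = 94

M_X(t) = e^(2*e^(t) - 2)
dM/dt = 2*e^(-2)*e^(t)*e^(2*e^(t))
d^2M/dt^2 = (4*e^(2*t)*e^(2*e^(t)) + 2*e^(t)*e^(2*e^(t)))*e^(-2)
d^3M/dt^3 = (8*e^(3*t)*e^(2*e^(t)) + 12*e^(2*t)*e^(2*e^(t)) + 2*e^(t)*e^(2*e^(t)))*e^(-2)
d^4M/dt^4 = (16*e^(4*t)*e^(2*e^(t)) + 48*e^(3*t)*e^(2*e^(t)) + 28*e^(2*t)*e^(2*e^(t)) + 2*e^(t)*e^(2*e^(t)))*e^(-2)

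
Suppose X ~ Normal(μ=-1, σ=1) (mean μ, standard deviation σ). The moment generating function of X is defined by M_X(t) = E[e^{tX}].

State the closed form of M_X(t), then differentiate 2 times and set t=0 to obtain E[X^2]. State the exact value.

E[X^2] = d^2M/dt^2 |_{t=0} = 2

M_X(t) = e^(t^2/2 - t)
dM/dt = t*e^(-t)*e^(t^2/2) - e^(-t)*e^(t^2/2)
d^2M/dt^2 = (t^2*e^(t^2/2) - 2*t*e^(t^2/2) + 2*e^(t^2/2))*e^(-t)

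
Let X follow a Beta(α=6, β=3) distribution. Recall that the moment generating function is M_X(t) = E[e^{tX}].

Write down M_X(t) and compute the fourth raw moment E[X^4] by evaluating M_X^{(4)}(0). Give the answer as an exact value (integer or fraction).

M_X(t) = ₁F₁(6; 9; t)
M′(t) = 2*₁F₁(7; 10; t)/3
M′′(t) = 7*₁F₁(8; 11; t)/15
M′′′(t) = 56*₁F₁(9; 12; t)/165
M′′′′(t) = 14*₁F₁(10; 13; t)/55

E[X^4] = M′′′′(0) = 14/55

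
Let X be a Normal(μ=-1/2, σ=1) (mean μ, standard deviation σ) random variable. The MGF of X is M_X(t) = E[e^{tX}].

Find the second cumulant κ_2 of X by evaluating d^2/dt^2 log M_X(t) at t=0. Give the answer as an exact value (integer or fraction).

κ_2 = K′′(0) = 1

M_X(t) = e^(t^2/2 - t/2)
K_X(t) = log M_X(t) = t^2/2 - t/2
K′(t) = t - 1/2
K′′(t) = 1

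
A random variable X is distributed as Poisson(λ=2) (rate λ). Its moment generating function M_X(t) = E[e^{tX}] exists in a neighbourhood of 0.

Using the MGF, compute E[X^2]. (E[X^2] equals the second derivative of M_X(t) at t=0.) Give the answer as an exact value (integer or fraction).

E[X^2] = M^(2)(0) = 6

M_X(t) = e^(2*e^(t) - 2)
M^(2)(t) = (4*e^(2*t)*e^(2*e^(t)) + 2*e^(t)*e^(2*e^(t)))*e^(-2)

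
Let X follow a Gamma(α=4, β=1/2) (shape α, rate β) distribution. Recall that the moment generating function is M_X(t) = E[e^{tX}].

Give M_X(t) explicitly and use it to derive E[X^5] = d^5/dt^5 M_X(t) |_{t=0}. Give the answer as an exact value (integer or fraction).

M_X(t) = 1/(16*(1/2 - t)^4)
M^(5)(t) = -215040/(512*t^9 - 2304*t^8 + 4608*t^7 - 5376*t^6 + 4032*t^5 - 2016*t^4 + 672*t^3 - 144*t^2 + 18*t - 1)

E[X^5] = M^(5)(0) = 215040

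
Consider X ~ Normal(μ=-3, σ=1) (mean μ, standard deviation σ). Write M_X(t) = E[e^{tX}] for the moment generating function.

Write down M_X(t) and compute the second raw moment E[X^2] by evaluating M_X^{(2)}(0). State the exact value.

M_X(t) = e^(t^2/2 - 3*t)
M′(t) = t*e^(-3*t)*e^(t^2/2) - 3*e^(-3*t)*e^(t^2/2)
M′′(t) = (t^2*e^(t^2/2) - 6*t*e^(t^2/2) + 10*e^(t^2/2))*e^(-3*t)

E[X^2] = M′′(0) = 10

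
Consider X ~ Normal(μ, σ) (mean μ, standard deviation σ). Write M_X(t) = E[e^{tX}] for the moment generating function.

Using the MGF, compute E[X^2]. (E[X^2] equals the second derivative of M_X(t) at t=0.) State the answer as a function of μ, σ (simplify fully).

M_X(t) = e^(μ*t + σ^2*t^2/2)
M^(2)(t) = μ^2*e^(μ*t)*e^(σ^2*t^2/2) + 2*μ*σ^2*t*e^(μ*t)*e^(σ^2*t^2/2) + σ^4*t^2*e^(μ*t)*e^(σ^2*t^2/2) + σ^2*e^(μ*t)*e^(σ^2*t^2/2)

E[X^2] = M^(2)(0) = μ^2 + σ^2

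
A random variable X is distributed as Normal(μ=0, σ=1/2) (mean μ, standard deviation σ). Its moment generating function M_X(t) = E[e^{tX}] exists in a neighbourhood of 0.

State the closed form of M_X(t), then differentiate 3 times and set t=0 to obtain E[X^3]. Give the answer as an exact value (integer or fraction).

E[X^3] = D^3[M](0) = 0

M_X(t) = e^(t^2/8)
D^3[M](t) = t^3*e^(t^2/8)/64 + 3*t*e^(t^2/8)/16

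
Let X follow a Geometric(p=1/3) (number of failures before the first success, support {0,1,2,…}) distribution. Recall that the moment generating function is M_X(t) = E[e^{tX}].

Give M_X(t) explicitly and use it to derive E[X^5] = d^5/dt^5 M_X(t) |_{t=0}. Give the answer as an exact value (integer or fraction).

E[X^5] = M′′′′′(0) = 9002

M_X(t) = 1/(3*(1 - 2*e^(t)/3))
M′(t) = 2*e^(t)/(4*e^(2*t) - 12*e^(t) + 9)
M′′(t) = (-4*e^(2*t) - 6*e^(t))/(8*e^(3*t) - 36*e^(2*t) + 54*e^(t) - 27)
M′′′(t) = (8*e^(3*t) + 48*e^(2*t) + 18*e^(t))/(16*e^(4*t) - 96*e^(3*t) + 216*e^(2*t) - 216*e^(t) + 81)
M′′′′(t) = (-16*e^(4*t) - 264*e^(3*t) - 396*e^(2*t) - 54*e^(t))/(32*e^(5*t) - 240*e^(4*t) + 720*e^(3*t) - 1080*e^(2*t) + 810*e^(t) - 243)
M′′′′′(t) = (32*e^(5*t) + 1248*e^(4*t) + 4752*e^(3*t) + 2808*e^(2*t) + 162*e^(t))/(64*e^(6*t) - 576*e^(5*t) + 2160*e^(4*t) - 4320*e^(3*t) + 4860*e^(2*t) - 2916*e^(t) + 729)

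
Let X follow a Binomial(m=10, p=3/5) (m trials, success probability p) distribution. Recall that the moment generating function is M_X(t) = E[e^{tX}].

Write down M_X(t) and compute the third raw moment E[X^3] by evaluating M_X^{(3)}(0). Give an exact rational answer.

M_X(t) = (3*e^(t)/5 + 2/5)^10

E[X^3] = D^3[M](0) = 6468/25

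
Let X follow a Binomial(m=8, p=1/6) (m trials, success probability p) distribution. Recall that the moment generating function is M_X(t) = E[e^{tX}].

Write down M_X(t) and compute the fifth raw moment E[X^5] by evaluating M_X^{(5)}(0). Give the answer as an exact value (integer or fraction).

M_X(t) = (e^(t)/6 + 5/6)^8

E[X^5] = M′′′′′(0) = 6268/81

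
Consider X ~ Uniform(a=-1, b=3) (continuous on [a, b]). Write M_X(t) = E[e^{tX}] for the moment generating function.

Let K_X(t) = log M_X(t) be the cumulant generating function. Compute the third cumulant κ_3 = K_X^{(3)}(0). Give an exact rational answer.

M_X(t) = (e^(3*t) - e^(-t))/(4*t)
K_X(t) = log M_X(t) = -log(t) + log(e^(3*t) - e^(-t)) - 2*log(2)
K′(t) = (3*t*e^(4*t) + t - e^(4*t) + 1)/(t*e^(4*t) - t)
K′′(t) = (-16*t^2*e^(4*t) + e^(8*t) - 2*e^(4*t) + 1)/(t^2*e^(8*t) - 2*t^2*e^(4*t) + t^2)
K′′′(t) = (64*t^3*e^(8*t) + 64*t^3*e^(4*t) - 2*e^(12*t) + 6*e^(8*t) - 6*e^(4*t) + 2)/(t^3*e^(12*t) - 3*t^3*e^(8*t) + 3*t^3*e^(4*t) - t^3)

κ_3 = K′′′(0) = 0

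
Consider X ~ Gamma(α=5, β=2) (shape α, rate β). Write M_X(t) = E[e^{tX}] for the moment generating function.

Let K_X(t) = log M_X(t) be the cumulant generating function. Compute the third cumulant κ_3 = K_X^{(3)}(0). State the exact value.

M_X(t) = 32/(2 - t)^5
K_X(t) = log M_X(t) = -5*log(2 - t) + 5*log(2)
dK/dt = -5/(t - 2)
d^2K/dt^2 = 5/(t^2 - 4*t + 4)
d^3K/dt^3 = -10/(t^3 - 6*t^2 + 12*t - 8)

κ_3 = d^3K/dt^3 |_{t=0} = 5/4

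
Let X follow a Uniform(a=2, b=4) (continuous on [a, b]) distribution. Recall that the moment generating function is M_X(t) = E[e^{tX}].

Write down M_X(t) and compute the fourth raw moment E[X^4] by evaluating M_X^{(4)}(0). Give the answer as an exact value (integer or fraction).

E[X^4] = M^(4)(0) = 496/5

M_X(t) = (e^(4*t) - e^(2*t))/(2*t)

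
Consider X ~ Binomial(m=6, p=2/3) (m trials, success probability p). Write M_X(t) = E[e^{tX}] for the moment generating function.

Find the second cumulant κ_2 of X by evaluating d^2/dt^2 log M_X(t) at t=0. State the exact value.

M_X(t) = (2*e^(t)/3 + 1/3)^6
K_X(t) = log M_X(t) = 6*log(2*e^(t)/3 + 1/3)
K^(2)(t) = 12*e^(t)/(4*e^(2*t) + 4*e^(t) + 1)

κ_2 = K^(2)(0) = 4/3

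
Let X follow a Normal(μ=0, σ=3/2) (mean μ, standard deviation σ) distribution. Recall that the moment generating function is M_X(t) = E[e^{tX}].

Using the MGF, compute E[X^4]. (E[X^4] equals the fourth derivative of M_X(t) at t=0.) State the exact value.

M_X(t) = e^(9*t^2/8)
D^4[M](t) = 6561*t^4*e^(9*t^2/8)/256 + 2187*t^2*e^(9*t^2/8)/32 + 243*e^(9*t^2/8)/16

E[X^4] = D^4[M](0) = 243/16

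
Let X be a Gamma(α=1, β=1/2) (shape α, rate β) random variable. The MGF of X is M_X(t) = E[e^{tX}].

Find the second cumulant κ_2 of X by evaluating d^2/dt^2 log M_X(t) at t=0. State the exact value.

κ_2 = D^2[K](0) = 4

M_X(t) = 1/(2*(1/2 - t))
K_X(t) = log M_X(t) = -log(1/2 - t) - log(2)
D^2[K](t) = 4/(4*t^2 - 4*t + 1)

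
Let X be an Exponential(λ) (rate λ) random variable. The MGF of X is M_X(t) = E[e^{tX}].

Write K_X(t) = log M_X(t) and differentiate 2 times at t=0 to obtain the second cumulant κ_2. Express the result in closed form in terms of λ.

κ_2 = K^(2)(0) = λ^(-2)

M_X(t) = λ/(λ - t)
K_X(t) = log M_X(t) = log(λ) - log(λ - t)
K^(2)(t) = 1/(λ^2 - 2*λ*t + t^2)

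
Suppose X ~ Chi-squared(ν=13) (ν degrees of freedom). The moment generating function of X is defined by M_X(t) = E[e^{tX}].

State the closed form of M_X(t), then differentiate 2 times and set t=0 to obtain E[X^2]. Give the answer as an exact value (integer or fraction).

E[X^2] = d^2M/dt^2 |_{t=0} = 195

M_X(t) = (1 - 2*t)^(-13/2)
dM/dt = -13/(128*t^7*√(1 - 2*t) - 448*t^6*√(1 - 2*t) + 672*t^5*√(1 - 2*t) - 560*t^4*√(1 - 2*t) + 280*t^3*√(1 - 2*t) - 84*t^2*√(1 - 2*t) + 14*t*√(1 - 2*t) - √(1 - 2*t))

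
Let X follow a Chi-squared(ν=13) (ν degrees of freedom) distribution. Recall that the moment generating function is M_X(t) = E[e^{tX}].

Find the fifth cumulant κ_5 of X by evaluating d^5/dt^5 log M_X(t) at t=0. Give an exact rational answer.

κ_5 = K′′′′′(0) = 4992

M_X(t) = (1 - 2*t)^(-13/2)
K_X(t) = log M_X(t) = -13*log(1 - 2*t)/2
K′(t) = -13/(2*t - 1)
K′′(t) = 26/(4*t^2 - 4*t + 1)
K′′′(t) = -104/(8*t^3 - 12*t^2 + 6*t - 1)
K′′′′(t) = 624/(16*t^4 - 32*t^3 + 24*t^2 - 8*t + 1)
K′′′′′(t) = -4992/(32*t^5 - 80*t^4 + 80*t^3 - 40*t^2 + 10*t - 1)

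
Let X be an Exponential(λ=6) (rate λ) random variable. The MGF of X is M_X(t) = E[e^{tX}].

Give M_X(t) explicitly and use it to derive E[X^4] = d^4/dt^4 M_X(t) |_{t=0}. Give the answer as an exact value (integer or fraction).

E[X^4] = D^4[M](0) = 1/54

M_X(t) = 6/(6 - t)
D^4[M](t) = -144/(t^5 - 30*t^4 + 360*t^3 - 2160*t^2 + 6480*t - 7776)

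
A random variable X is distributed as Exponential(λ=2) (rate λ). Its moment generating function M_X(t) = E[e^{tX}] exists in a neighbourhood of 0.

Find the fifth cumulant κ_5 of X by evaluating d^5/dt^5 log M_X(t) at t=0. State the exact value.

M_X(t) = 2/(2 - t)
K_X(t) = log M_X(t) = -log(2 - t) + log(2)
D^5[K](t) = -24/(t^5 - 10*t^4 + 40*t^3 - 80*t^2 + 80*t - 32)

κ_5 = D^5[K](0) = 3/4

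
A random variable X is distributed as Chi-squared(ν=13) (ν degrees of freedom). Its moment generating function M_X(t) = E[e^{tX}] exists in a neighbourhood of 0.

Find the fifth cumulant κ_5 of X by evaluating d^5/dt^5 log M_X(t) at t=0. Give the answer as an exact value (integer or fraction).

M_X(t) = (1 - 2*t)^(-13/2)
K_X(t) = log M_X(t) = -13*log(1 - 2*t)/2
K^(5)(t) = -4992/(32*t^5 - 80*t^4 + 80*t^3 - 40*t^2 + 10*t - 1)

κ_5 = K^(5)(0) = 4992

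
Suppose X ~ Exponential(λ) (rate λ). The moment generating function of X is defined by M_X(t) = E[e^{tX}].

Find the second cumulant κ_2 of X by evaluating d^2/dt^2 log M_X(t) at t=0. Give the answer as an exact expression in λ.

M_X(t) = λ/(λ - t)
K_X(t) = log M_X(t) = log(λ) - log(λ - t)
K^(2)(t) = 1/(λ^2 - 2*λ*t + t^2)

κ_2 = K^(2)(0) = λ^(-2)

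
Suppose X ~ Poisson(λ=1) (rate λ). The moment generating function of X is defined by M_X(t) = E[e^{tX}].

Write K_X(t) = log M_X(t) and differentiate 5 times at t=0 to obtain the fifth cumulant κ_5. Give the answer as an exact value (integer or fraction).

κ_5 = D^5[K](0) = 1

M_X(t) = e^(e^(t) - 1)
K_X(t) = log M_X(t) = e^(t) - 1
D^5[K](t) = e^(t)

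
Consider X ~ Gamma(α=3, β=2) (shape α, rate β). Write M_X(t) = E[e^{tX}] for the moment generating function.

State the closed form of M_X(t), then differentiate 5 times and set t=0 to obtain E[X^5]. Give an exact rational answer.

E[X^5] = D^5[M](0) = 315/4

M_X(t) = 8/(2 - t)^3
D^5[M](t) = 20160/(t^8 - 16*t^7 + 112*t^6 - 448*t^5 + 1120*t^4 - 1792*t^3 + 1792*t^2 - 1024*t + 256)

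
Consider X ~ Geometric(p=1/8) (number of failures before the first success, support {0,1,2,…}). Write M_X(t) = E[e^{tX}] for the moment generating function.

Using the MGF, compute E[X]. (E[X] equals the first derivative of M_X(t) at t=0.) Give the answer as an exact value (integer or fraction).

M_X(t) = 1/(8*(1 - 7*e^(t)/8))
dM/dt = 7*e^(t)/(49*e^(2*t) - 112*e^(t) + 64)

E[X] = dM/dt |_{t=0} = 7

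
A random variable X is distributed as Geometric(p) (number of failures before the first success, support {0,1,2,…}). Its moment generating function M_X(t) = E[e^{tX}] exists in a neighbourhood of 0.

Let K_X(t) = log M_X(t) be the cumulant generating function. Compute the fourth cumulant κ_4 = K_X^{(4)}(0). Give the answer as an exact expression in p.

κ_4 = K′′′′(0) = (-p^3 + 7*p^2 - 12*p + 6)/p^4

M_X(t) = p/(-(1 - p)*e^(t) + 1)
K_X(t) = log M_X(t) = log(p) - log(-(1 - p)*e^(t) + 1)
K′(t) = (-p*e^(t) + e^(t))/(p*e^(t) - e^(t) + 1)
K′′(t) = (-p*e^(t) + e^(t))/(p^2*e^(2*t) - 2*p*e^(2*t) + 2*p*e^(t) + e^(2*t) - 2*e^(t) + 1)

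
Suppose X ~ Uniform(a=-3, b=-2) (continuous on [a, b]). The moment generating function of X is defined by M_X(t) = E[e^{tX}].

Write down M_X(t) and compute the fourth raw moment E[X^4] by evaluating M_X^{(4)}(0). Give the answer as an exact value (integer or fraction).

E[X^4] = M^(4)(0) = 211/5

M_X(t) = (e^(-2*t) - e^(-3*t))/t
M^(4)(t) = (16*t^4*e^(t) - 81*t^4 + 32*t^3*e^(t) - 108*t^3 + 48*t^2*e^(t) - 108*t^2 + 48*t*e^(t) - 72*t + 24*e^(t) - 24)*e^(-3*t)/t^5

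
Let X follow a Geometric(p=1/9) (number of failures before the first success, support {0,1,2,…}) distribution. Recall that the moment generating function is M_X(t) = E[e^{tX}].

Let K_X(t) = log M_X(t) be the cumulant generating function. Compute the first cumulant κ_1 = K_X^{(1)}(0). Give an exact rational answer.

M_X(t) = 1/(9*(1 - 8*e^(t)/9))
K_X(t) = log M_X(t) = -log(1 - 8*e^(t)/9) - 2*log(3)
K^(1)(t) = -8*e^(t)/(8*e^(t) - 9)

κ_1 = K^(1)(0) = 8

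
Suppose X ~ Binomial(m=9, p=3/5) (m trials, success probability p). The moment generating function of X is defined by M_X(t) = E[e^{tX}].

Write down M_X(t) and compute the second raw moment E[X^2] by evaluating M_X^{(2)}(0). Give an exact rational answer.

M_X(t) = (3*e^(t)/5 + 2/5)^9

E[X^2] = M^(2)(0) = 783/25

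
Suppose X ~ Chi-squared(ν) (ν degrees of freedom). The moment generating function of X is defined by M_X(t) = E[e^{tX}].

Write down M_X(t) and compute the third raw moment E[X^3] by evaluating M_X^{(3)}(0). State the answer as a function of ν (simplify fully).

M_X(t) = (1 - 2*t)^(-ν/2)
M^(3)(t) = (-ν^3 - 6*ν^2 - 8*ν)/(8*t^3*(1 - 2*t)^(ν/2) - 12*t^2*(1 - 2*t)^(ν/2) + 6*t*(1 - 2*t)^(ν/2) - (1 - 2*t)^(ν/2))

E[X^3] = M^(3)(0) = ν*(ν^2 + 6*ν + 8)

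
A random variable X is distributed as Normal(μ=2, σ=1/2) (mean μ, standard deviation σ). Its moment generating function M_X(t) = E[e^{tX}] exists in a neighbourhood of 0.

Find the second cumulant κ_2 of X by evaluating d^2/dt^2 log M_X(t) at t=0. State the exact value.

κ_2 = K′′(0) = 1/4

M_X(t) = e^(t^2/8 + 2*t)
K_X(t) = log M_X(t) = t^2/8 + 2*t
K′(t) = t/4 + 2
K′′(t) = 1/4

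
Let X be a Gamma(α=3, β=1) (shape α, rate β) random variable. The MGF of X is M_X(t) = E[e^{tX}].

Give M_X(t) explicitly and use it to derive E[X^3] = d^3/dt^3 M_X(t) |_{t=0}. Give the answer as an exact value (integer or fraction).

M_X(t) = (1 - t)^(-3)
D^3[M](t) = 60/(t^6 - 6*t^5 + 15*t^4 - 20*t^3 + 15*t^2 - 6*t + 1)

E[X^3] = D^3[M](0) = 60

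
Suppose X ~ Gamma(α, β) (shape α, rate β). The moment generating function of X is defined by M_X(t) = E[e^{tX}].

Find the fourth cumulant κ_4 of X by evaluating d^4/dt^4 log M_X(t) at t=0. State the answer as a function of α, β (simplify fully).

κ_4 = K^(4)(0) = 6*α/β^4

M_X(t) = (β/(β - t))^α
K_X(t) = log M_X(t) = α*(log(β) - log(β - t))
K^(4)(t) = 6*α/(β^4 - 4*β^3*t + 6*β^2*t^2 - 4*β*t^3 + t^4)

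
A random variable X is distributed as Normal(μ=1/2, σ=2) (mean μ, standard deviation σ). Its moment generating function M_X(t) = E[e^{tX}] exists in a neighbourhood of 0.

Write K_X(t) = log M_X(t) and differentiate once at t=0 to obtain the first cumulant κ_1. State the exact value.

M_X(t) = e^(2*t^2 + t/2)
K_X(t) = log M_X(t) = 2*t^2 + t/2
D[K](t) = 4*t + 1/2

κ_1 = D[K](0) = 1/2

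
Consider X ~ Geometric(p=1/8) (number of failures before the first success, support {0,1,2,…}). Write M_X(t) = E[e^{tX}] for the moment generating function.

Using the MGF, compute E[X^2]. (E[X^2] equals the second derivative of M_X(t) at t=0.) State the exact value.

M_X(t) = 1/(8*(1 - 7*e^(t)/8))
M^(2)(t) = (-49*e^(2*t) - 56*e^(t))/(343*e^(3*t) - 1176*e^(2*t) + 1344*e^(t) - 512)

E[X^2] = M^(2)(0) = 105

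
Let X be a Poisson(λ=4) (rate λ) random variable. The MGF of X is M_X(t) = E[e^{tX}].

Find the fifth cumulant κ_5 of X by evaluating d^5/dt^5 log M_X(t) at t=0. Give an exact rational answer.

M_X(t) = e^(4*e^(t) - 4)
K_X(t) = log M_X(t) = 4*e^(t) - 4
D^5[K](t) = 4*e^(t)

κ_5 = D^5[K](0) = 4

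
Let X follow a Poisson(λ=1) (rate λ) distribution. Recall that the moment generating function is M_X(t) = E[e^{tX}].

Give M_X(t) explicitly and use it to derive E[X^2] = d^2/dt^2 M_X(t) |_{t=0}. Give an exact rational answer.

M_X(t) = e^(e^(t) - 1)
D^2[M](t) = (e^(2*t)*e^(e^(t)) + e^(t)*e^(e^(t)))*e^(-1)

E[X^2] = D^2[M](0) = 2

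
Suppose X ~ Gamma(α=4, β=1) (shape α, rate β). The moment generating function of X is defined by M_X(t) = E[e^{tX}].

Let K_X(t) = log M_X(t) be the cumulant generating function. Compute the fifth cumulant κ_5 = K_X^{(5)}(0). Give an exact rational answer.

κ_5 = K′′′′′(0) = 96

M_X(t) = (1 - t)^(-4)
K_X(t) = log M_X(t) = -4*log(1 - t)
K′(t) = -4/(t - 1)
K′′(t) = 4/(t^2 - 2*t + 1)
K′′′(t) = -8/(t^3 - 3*t^2 + 3*t - 1)
K′′′′(t) = 24/(t^4 - 4*t^3 + 6*t^2 - 4*t + 1)
K′′′′′(t) = -96/(t^5 - 5*t^4 + 10*t^3 - 10*t^2 + 5*t - 1)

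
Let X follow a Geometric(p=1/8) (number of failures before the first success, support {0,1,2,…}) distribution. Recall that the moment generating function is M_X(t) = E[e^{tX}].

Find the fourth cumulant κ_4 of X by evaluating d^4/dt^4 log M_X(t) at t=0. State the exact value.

M_X(t) = 1/(8*(1 - 7*e^(t)/8))
K_X(t) = log M_X(t) = -log(1 - 7*e^(t)/8) - 3*log(2)
K′(t) = -7*e^(t)/(7*e^(t) - 8)
K′′(t) = 56*e^(t)/(49*e^(2*t) - 112*e^(t) + 64)
K′′′(t) = (-392*e^(2*t) - 448*e^(t))/(343*e^(3*t) - 1176*e^(2*t) + 1344*e^(t) - 512)
K′′′′(t) = (2744*e^(3*t) + 12544*e^(2*t) + 3584*e^(t))/(2401*e^(4*t) - 10976*e^(3*t) + 18816*e^(2*t) - 14336*e^(t) + 4096)

κ_4 = K′′′′(0) = 18872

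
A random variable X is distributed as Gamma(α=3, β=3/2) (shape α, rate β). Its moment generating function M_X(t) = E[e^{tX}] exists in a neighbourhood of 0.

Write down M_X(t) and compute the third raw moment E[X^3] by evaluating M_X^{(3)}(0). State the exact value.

E[X^3] = d^3M/dt^3 |_{t=0} = 160/9

M_X(t) = 27/(8*(3/2 - t)^3)
dM/dt = 162/(16*t^4 - 96*t^3 + 216*t^2 - 216*t + 81)
d^2M/dt^2 = -1296/(32*t^5 - 240*t^4 + 720*t^3 - 1080*t^2 + 810*t - 243)
d^3M/dt^3 = 12960/(64*t^6 - 576*t^5 + 2160*t^4 - 4320*t^3 + 4860*t^2 - 2916*t + 729)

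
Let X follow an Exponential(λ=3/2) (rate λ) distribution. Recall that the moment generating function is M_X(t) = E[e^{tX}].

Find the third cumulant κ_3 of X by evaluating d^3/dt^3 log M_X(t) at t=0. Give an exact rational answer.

M_X(t) = 3/(2*(3/2 - t))
K_X(t) = log M_X(t) = -log(3/2 - t) - log(2) + log(3)
dK/dt = -2/(2*t - 3)
d^2K/dt^2 = 4/(4*t^2 - 12*t + 9)
d^3K/dt^3 = -16/(8*t^3 - 36*t^2 + 54*t - 27)

κ_3 = d^3K/dt^3 |_{t=0} = 16/27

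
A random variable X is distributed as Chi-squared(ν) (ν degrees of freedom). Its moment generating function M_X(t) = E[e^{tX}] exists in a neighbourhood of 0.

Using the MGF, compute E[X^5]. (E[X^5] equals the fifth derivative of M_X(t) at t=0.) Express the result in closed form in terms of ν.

E[X^5] = d^5M/dt^5 |_{t=0} = ν*(ν^4 + 20*ν^3 + 140*ν^2 + 400*ν + 384)

M_X(t) = (1 - 2*t)^(-ν/2)
dM/dt = -ν/(2*t*(1 - 2*t)^(ν/2) - (1 - 2*t)^(ν/2))
d^2M/dt^2 = (ν^2 + 2*ν)/(4*t^2*(1 - 2*t)^(ν/2) - 4*t*(1 - 2*t)^(ν/2) + (1 - 2*t)^(ν/2))
d^3M/dt^3 = (-ν^3 - 6*ν^2 - 8*ν)/(8*t^3*(1 - 2*t)^(ν/2) - 12*t^2*(1 - 2*t)^(ν/2) + 6*t*(1 - 2*t)^(ν/2) - (1 - 2*t)^(ν/2))
d^4M/dt^4 = (ν^4 + 12*ν^3 + 44*ν^2 + 48*ν)/(16*t^4*(1 - 2*t)^(ν/2) - 32*t^3*(1 - 2*t)^(ν/2) + 24*t^2*(1 - 2*t)^(ν/2) - 8*t*(1 - 2*t)^(ν/2) + (1 - 2*t)^(ν/2))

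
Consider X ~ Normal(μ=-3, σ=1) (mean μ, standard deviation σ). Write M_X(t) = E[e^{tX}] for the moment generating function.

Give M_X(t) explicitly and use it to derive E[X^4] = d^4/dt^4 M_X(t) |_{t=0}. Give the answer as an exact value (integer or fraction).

M_X(t) = e^(t^2/2 - 3*t)
M′(t) = t*e^(-3*t)*e^(t^2/2) - 3*e^(-3*t)*e^(t^2/2)
M′′(t) = (t^2*e^(t^2/2) - 6*t*e^(t^2/2) + 10*e^(t^2/2))*e^(-3*t)
M′′′(t) = (t^3*e^(t^2/2) - 9*t^2*e^(t^2/2) + 30*t*e^(t^2/2) - 36*e^(t^2/2))*e^(-3*t)
M′′′′(t) = (t^4*e^(t^2/2) - 12*t^3*e^(t^2/2) + 60*t^2*e^(t^2/2) - 144*t*e^(t^2/2) + 138*e^(t^2/2))*e^(-3*t)

E[X^4] = M′′′′(0) = 138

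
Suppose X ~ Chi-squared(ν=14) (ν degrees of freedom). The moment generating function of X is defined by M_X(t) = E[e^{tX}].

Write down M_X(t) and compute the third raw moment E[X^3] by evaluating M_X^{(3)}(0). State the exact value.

M_X(t) = (1 - 2*t)^(-7)
D^3[M](t) = 4032/(1024*t^10 - 5120*t^9 + 11520*t^8 - 15360*t^7 + 13440*t^6 - 8064*t^5 + 3360*t^4 - 960*t^3 + 180*t^2 - 20*t + 1)

E[X^3] = D^3[M](0) = 4032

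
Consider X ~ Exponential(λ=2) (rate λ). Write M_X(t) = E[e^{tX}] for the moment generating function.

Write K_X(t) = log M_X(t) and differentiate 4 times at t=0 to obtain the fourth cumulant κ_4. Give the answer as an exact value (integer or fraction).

κ_4 = K^(4)(0) = 3/8

M_X(t) = 2/(2 - t)
K_X(t) = log M_X(t) = -log(2 - t) + log(2)
K^(4)(t) = 6/(t^4 - 8*t^3 + 24*t^2 - 32*t + 16)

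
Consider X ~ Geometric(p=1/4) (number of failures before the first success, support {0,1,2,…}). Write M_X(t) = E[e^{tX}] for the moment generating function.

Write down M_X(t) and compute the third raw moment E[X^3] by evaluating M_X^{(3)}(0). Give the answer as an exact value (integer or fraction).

M_X(t) = 1/(4*(1 - 3*e^(t)/4))
M^(3)(t) = (27*e^(3*t) + 144*e^(2*t) + 48*e^(t))/(81*e^(4*t) - 432*e^(3*t) + 864*e^(2*t) - 768*e^(t) + 256)

E[X^3] = M^(3)(0) = 219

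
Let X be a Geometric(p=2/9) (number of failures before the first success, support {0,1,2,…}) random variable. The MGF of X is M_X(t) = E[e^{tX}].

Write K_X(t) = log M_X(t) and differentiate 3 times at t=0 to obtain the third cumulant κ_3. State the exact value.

M_X(t) = 2/(9*(1 - 7*e^(t)/9))
K_X(t) = log M_X(t) = -log(1 - 7*e^(t)/9) - 2*log(3) + log(2)
K^(3)(t) = (-441*e^(2*t) - 567*e^(t))/(343*e^(3*t) - 1323*e^(2*t) + 1701*e^(t) - 729)

κ_3 = K^(3)(0) = 126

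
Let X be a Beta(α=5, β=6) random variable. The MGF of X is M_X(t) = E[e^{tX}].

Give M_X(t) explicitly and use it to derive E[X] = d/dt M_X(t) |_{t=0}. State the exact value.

M_X(t) = ₁F₁(5; 11; t)
M′(t) = 5*₁F₁(6; 12; t)/11

E[X] = M′(0) = 5/11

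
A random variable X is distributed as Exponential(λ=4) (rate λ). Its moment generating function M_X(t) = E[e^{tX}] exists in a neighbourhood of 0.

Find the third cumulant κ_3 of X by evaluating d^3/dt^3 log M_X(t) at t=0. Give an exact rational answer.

M_X(t) = 4/(4 - t)
K_X(t) = log M_X(t) = -log(4 - t) + 2*log(2)
D^3[K](t) = -2/(t^3 - 12*t^2 + 48*t - 64)

κ_3 = D^3[K](0) = 1/32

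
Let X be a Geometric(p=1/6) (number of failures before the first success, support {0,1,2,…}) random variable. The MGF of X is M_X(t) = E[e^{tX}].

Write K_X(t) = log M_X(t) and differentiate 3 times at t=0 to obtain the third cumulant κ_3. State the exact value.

κ_3 = d^3K/dt^3 |_{t=0} = 330

M_X(t) = 1/(6*(1 - 5*e^(t)/6))
K_X(t) = log M_X(t) = -log(1 - 5*e^(t)/6) - log(6)
dK/dt = -5*e^(t)/(5*e^(t) - 6)
d^2K/dt^2 = 30*e^(t)/(25*e^(2*t) - 60*e^(t) + 36)
d^3K/dt^3 = (-150*e^(2*t) - 180*e^(t))/(125*e^(3*t) - 450*e^(2*t) + 540*e^(t) - 216)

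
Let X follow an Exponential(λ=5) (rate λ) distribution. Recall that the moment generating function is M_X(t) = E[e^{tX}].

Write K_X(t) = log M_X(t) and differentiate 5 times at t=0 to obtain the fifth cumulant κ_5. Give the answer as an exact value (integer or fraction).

M_X(t) = 5/(5 - t)
K_X(t) = log M_X(t) = -log(5 - t) + log(5)
D^5[K](t) = -24/(t^5 - 25*t^4 + 250*t^3 - 1250*t^2 + 3125*t - 3125)

κ_5 = D^5[K](0) = 24/3125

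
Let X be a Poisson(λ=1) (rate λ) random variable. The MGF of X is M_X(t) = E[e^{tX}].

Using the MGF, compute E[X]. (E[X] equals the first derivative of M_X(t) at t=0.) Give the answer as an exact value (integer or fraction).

M_X(t) = e^(e^(t) - 1)
M′(t) = e^(-1)*e^(t)*e^(e^(t))

E[X] = M′(0) = 1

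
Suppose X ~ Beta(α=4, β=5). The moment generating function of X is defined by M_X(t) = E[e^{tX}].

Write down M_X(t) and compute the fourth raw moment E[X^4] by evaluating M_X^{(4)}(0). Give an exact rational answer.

M_X(t) = ₁F₁(4; 9; t)
dM/dt = 4*₁F₁(5; 10; t)/9
d^2M/dt^2 = 2*₁F₁(6; 11; t)/9
d^3M/dt^3 = 4*₁F₁(7; 12; t)/33
d^4M/dt^4 = 7*₁F₁(8; 13; t)/99

E[X^4] = d^4M/dt^4 |_{t=0} = 7/99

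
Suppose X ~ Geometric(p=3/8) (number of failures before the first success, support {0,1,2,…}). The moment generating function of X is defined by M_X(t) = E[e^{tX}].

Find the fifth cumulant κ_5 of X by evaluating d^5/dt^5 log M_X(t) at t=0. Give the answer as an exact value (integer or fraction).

κ_5 = D^5[K](0) = 84760/81

M_X(t) = 3/(8*(1 - 5*e^(t)/8))
K_X(t) = log M_X(t) = -log(1 - 5*e^(t)/8) - 3*log(2) + log(3)
D^5[K](t) = (-5000*e^(4*t) - 88000*e^(3*t) - 140800*e^(2*t) - 20480*e^(t))/(3125*e^(5*t) - 25000*e^(4*t) + 80000*e^(3*t) - 128000*e^(2*t) + 102400*e^(t) - 32768)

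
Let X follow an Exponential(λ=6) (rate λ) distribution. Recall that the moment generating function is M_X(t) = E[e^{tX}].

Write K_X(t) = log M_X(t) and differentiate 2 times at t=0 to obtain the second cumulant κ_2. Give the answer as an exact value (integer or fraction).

M_X(t) = 6/(6 - t)
K_X(t) = log M_X(t) = -log(6 - t) + log(6)
D^2[K](t) = 1/(t^2 - 12*t + 36)

κ_2 = D^2[K](0) = 1/36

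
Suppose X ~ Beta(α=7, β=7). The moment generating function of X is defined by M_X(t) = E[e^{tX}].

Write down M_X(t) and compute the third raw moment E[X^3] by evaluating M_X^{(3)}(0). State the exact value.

E[X^3] = D^3[M](0) = 3/20

M_X(t) = ₁F₁(7; 14; t)
D^3[M](t) = 3*₁F₁(10; 17; t)/20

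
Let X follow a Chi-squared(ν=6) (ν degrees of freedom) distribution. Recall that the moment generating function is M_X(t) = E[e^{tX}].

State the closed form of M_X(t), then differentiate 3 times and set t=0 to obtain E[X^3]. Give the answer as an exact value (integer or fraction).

M_X(t) = (1 - 2*t)^(-3)
M^(3)(t) = 480/(64*t^6 - 192*t^5 + 240*t^4 - 160*t^3 + 60*t^2 - 12*t + 1)

E[X^3] = M^(3)(0) = 480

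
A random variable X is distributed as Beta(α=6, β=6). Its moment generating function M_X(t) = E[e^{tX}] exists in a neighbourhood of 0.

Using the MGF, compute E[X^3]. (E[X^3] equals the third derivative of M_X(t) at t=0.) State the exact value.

M_X(t) = ₁F₁(6; 12; t)
M^(3)(t) = 2*₁F₁(9; 15; t)/13

E[X^3] = M^(3)(0) = 2/13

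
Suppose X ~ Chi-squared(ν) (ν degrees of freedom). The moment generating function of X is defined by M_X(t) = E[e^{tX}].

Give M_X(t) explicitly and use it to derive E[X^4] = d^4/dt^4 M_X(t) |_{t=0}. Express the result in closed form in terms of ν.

M_X(t) = (1 - 2*t)^(-ν/2)
D^4[M](t) = (ν^4 + 12*ν^3 + 44*ν^2 + 48*ν)/(16*t^4*(1 - 2*t)^(ν/2) - 32*t^3*(1 - 2*t)^(ν/2) + 24*t^2*(1 - 2*t)^(ν/2) - 8*t*(1 - 2*t)^(ν/2) + (1 - 2*t)^(ν/2))

E[X^4] = D^4[M](0) = ν*(ν^3 + 12*ν^2 + 44*ν + 48)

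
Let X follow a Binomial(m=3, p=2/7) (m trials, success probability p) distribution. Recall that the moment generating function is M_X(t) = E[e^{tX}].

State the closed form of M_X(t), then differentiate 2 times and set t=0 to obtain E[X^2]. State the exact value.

M_X(t) = (2*e^(t)/7 + 5/7)^3
D^2[M](t) = 72*e^(3*t)/343 + 240*e^(2*t)/343 + 150*e^(t)/343

E[X^2] = D^2[M](0) = 66/49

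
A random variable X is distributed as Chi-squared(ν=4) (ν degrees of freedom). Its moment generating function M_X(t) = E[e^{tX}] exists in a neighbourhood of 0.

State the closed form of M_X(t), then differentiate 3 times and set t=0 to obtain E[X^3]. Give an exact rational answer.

M_X(t) = (1 - 2*t)^(-2)
M′(t) = -4/(8*t^3 - 12*t^2 + 6*t - 1)
M′′(t) = 24/(16*t^4 - 32*t^3 + 24*t^2 - 8*t + 1)
M′′′(t) = -192/(32*t^5 - 80*t^4 + 80*t^3 - 40*t^2 + 10*t - 1)

E[X^3] = M′′′(0) = 192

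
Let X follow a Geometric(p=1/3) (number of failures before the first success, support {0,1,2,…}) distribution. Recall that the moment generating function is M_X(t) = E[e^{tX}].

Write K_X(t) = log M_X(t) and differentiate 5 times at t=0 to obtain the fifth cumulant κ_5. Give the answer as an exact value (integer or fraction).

κ_5 = K^(5)(0) = 2190

M_X(t) = 1/(3*(1 - 2*e^(t)/3))
K_X(t) = log M_X(t) = -log(1 - 2*e^(t)/3) - log(3)
K^(5)(t) = (-48*e^(4*t) - 792*e^(3*t) - 1188*e^(2*t) - 162*e^(t))/(32*e^(5*t) - 240*e^(4*t) + 720*e^(3*t) - 1080*e^(2*t) + 810*e^(t) - 243)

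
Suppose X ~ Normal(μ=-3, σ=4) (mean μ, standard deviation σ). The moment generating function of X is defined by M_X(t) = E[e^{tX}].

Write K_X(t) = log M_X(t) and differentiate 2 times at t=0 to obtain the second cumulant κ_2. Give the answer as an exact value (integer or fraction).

κ_2 = K^(2)(0) = 16

M_X(t) = e^(8*t^2 - 3*t)
K_X(t) = log M_X(t) = 8*t^2 - 3*t
K^(2)(t) = 16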